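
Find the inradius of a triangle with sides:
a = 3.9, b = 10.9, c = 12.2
r = Area/s where s is the semi-perimeter.
s = (3.9 + 10.9 + 12.2)/2 = 27/2 = 13.5
Area = √(s(s−a)(s−b)(s−c)) = √(13.5·9.6·2.6·1.3) ≈ √438.048 ≈ 20.9296
r ≈ 20.9296/13.5 ≈ 1.55034

r = 1.55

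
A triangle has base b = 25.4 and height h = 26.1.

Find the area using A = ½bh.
A = ½·b·h = ½·25.4·26.1 = ½·662.94 = 331.47

Area = 331.47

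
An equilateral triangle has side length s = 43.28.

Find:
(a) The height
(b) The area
(a) The height splits the triangle into two 30-60-90 halves: h = s·√3/2 = 43.28·1.73205/2 ≈ 74.9632/2 ≈ 37.4816
(b) Area = (√3/4)·s² = (√3/4)·43.28² = (√3/4)·1873.1584 ≈ 0.433013·1873.1584 ≈ 811.101

Height = 37.48, Area = 811.1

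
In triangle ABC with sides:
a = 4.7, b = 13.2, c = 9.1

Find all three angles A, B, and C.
Law of cosines for each angle (a² = 22.09, b² = 174.24, c² = 82.81):
cos(A) = (b² + c² − a²)/(2bc) = (174.24 + 82.81 − 22.09)/(2·13.2·9.1) = 234.96/240.24 ≈ 0.978022  ⇒  A ≈ 12.0346°
cos(B) = (a² + c² − b²)/(2ac) = (22.09 + 82.81 − 174.24)/(2·4.7·9.1) = -69.34/85.54 ≈ -0.810615  ⇒  B ≈ 144.156°
cos(C) = (a² + b² − c²)/(2ab) = (22.09 + 174.24 − 82.81)/(2·4.7·13.2) = 113.52/124.08 ≈ 0.914894  ⇒  C ≈ 23.8094°
Check: A + B + C ≈ 180°

A = 12.03°, B = 144.2°, C = 23.81°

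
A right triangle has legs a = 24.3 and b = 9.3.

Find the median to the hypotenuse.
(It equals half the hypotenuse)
Hypotenuse c = √(a² + b²) = √(590.49 + 86.49) = √676.98 ≈ 26.0188
Median to hypotenuse = c/2 ≈ 26.0188/2 ≈ 13.0094

Median = 13.01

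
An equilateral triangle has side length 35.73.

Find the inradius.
r = Area/s with s the semi-perimeter.
Area = (√3/4)·35.73² = (√3/4)·1276.6329 ≈ 0.433013·1276.6329 ≈ 552.798
s = 3·35.73/2 = 53.595
r ≈ 552.798/53.595 ≈ 10.3144
(Equivalently r = side/(2√3) = 35.73/3.4641 ≈ 10.3144.)

r = 10.31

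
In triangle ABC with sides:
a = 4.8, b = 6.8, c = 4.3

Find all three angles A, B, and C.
Law of cosines for each angle (a² = 23.04, b² = 46.24, c² = 18.49):
cos(A) = (b² + c² − a²)/(2bc) = (46.24 + 18.49 − 23.04)/(2·6.8·4.3) = 41.69/58.48 ≈ 0.712893  ⇒  A ≈ 44.5292°
cos(B) = (a² + c² − b²)/(2ac) = (23.04 + 18.49 − 46.24)/(2·4.8·4.3) = -4.71/41.28 ≈ -0.114099  ⇒  B ≈ 96.5517°
cos(C) = (a² + b² − c²)/(2ab) = (23.04 + 46.24 − 18.49)/(2·4.8·6.8) = 50.79/65.28 ≈ 0.778033  ⇒  C ≈ 38.9192°
Check: A + B + C ≈ 180°

A = 44.53°, B = 96.55°, C = 38.92°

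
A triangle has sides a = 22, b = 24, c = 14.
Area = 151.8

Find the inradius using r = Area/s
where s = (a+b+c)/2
s = (22 + 24 + 14)/2 = 60/2 = 30
r = Area/s = 151.8/30 ≈ 5.06

r = 5.06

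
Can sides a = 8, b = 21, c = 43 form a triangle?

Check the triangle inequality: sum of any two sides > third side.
a + b vs c: 8 + 21 = 29 ≤ 43  ✗
a + c vs b: 8 + 43 = 51 > 21  ✓
b + c vs a: 21 + 43 = 64 > 8  ✓

No: 8 + 21 = 29 is not > 43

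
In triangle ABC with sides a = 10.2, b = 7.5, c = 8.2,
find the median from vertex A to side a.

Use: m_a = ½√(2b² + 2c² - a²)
m_a = ½√(2·7.5² + 2·8.2² − 10.2²) = ½√(2·56.25 + 2·67.24 − 104.04) = ½√(112.5 + 134.48 − 104.04) = ½√142.94
√142.94 ≈ 11.9558, so m_a ≈ 5.97788

m_a = 5.978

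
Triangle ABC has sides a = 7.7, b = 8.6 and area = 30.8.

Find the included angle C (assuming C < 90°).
Area = ½·a·b·sin(C)  ⇒  sin(C) = 2·Area/(a·b) = 2·30.8/(7.7·8.6) = 61.6/66.22 ≈ 0.930233
C = arcsin(0.930233) ≈ 68.4711° (taking the acute solution since C < 90°)

C = 68.47°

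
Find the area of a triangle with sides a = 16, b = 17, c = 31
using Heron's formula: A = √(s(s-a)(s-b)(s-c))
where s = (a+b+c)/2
s = (16 + 17 + 31)/2 = 64/2 = 32
s − a = 16, s − b = 15, s − c = 1
s(s−a)(s−b)(s−c) = 32·16·15·1 = 7680
Area = √7680 ≈ 87.6356

s = 32.0, Area = 87.64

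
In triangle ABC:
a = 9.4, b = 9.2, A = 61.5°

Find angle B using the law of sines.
a/sin(A) = b/sin(B)  ⇒  sin(B) = b·sin(A)/a = 9.2·sin(61.5°)/9.4
sin(61.5°) ≈ 0.878817
sin(B) ≈ 9.2·0.878817/9.4 ≈ 8.08512/9.4 ≈ 0.860119
B = arcsin(0.860119) ≈ 59.3299°
(Since b ≤ a we need B ≤ A, so the obtuse alternative 180° − 59.3299° ≈ 120.67° is rejected.)

B = 59.33°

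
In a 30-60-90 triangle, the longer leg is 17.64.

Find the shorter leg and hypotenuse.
In a 30-60-90 triangle the sides are in ratio 1 : √3 : 2, so short leg = long leg/√3 and hypotenuse = 2·(short leg).
Short leg = 17.64/√3 ≈ 17.64/1.73205 ≈ 10.1845
Hypotenuse = 2·10.1845 ≈ 20.3689

Short leg = 10.18, Hypotenuse = 20.37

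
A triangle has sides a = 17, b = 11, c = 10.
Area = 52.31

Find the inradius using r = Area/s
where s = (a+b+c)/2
s = (17 + 11 + 10)/2 = 38/2 = 19
r = Area/s = 52.31/19 ≈ 2.75316

r = 2.753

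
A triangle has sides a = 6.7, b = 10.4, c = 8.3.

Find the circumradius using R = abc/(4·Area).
First find the area with Heron's formula.
s = (6.7 + 10.4 + 8.3)/2 = 12.7
Area = √(s(s−a)(s−b)(s−c)) = √(12.7·6·2.3·4.4) ≈ √771.144 ≈ 27.7695
abc = 6.7·10.4·8.3 = 578.344
R = abc/(4·Area) ≈ 578.344/(4·27.7695) = 578.344/111.078 ≈ 5.20665

R = 5.207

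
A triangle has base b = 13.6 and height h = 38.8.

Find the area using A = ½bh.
A = ½·b·h = ½·13.6·38.8 = ½·527.68 = 263.84

Area = 263.84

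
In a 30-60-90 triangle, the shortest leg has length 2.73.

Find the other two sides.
In a 30-60-90 triangle the sides are in ratio 1 : √3 : 2 (short leg : long leg : hypotenuse).
Long leg = 2.73·√3 ≈ 2.73·1.73205 ≈ 4.7285
Hypotenuse = 2·2.73 = 5.46

Long leg = 2.73√3 = 4.728, Hypotenuse = 5.46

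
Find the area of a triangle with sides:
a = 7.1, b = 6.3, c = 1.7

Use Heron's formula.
s = (7.1 + 6.3 + 1.7)/2 = 15.1/2 = 7.55
s − a = 0.45, s − b = 1.25, s − c = 5.85
s(s−a)(s−b)(s−c) = 7.55·0.45·1.25·5.85 ≈ 24.8442
Area = √24.8442 ≈ 4.9844

Area = 4.984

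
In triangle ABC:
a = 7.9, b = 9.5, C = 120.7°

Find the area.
Two sides and the included angle (SAS): A = ½·a·b·sin(C) = ½·7.9·9.5·sin(120.7°)
sin(120.7°) ≈ 0.859852
A ≈ ½·75.05·0.859852 = 37.525·0.859852 ≈ 32.266

Area = 32.27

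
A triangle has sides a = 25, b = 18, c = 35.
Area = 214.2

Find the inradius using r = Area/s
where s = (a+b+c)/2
s = (25 + 18 + 35)/2 = 78/2 = 39
r = Area/s = 214.2/39 ≈ 5.49231

r = 5.492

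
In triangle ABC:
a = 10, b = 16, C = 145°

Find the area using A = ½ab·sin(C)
A = ½·a·b·sin(C) = ½·10·16·sin(145°)
sin(145°) ≈ 0.573576
A ≈ ½·160·0.573576 = 80·0.573576 ≈ 45.8861

Area = 45.89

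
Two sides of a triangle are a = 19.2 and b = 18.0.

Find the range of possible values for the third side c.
Triangle inequality: |a − b| < c < a + b
|a − b| = |19.2 − 18.0| = 1.2
a + b = 19.2 + 18.0 = 37.2

1.2 < c < 37.2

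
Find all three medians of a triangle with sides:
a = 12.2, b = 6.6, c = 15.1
Median formula: m_a = ½√(2b² + 2c² − a²) (and cyclically). a² = 148.84, b² = 43.56, c² = 228.01.
m_a = ½√(2·43.56 + 2·228.01 − 148.84) = ½√394.3 ≈ ½·19.857 ≈ 9.92849
m_b = ½√(2·148.84 + 2·228.01 − 43.56) = ½√710.14 ≈ ½·26.6485 ≈ 13.3242
m_c = ½√(2·148.84 + 2·43.56 − 228.01) = ½√156.79 ≈ ½·12.5216 ≈ 6.26079

m_a = 9.928, m_b = 13.32, m_c = 6.261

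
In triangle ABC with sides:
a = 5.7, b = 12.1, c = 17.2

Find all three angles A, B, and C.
Law of cosines for each angle (a² = 32.49, b² = 146.41, c² = 295.84):
cos(A) = (b² + c² − a²)/(2bc) = (146.41 + 295.84 − 32.49)/(2·12.1·17.2) = 409.76/416.24 ≈ 0.984432  ⇒  A ≈ 10.1232°
cos(B) = (a² + c² − b²)/(2ac) = (32.49 + 295.84 − 146.41)/(2·5.7·17.2) = 181.92/196.08 ≈ 0.927785  ⇒  B ≈ 21.9079°
cos(C) = (a² + b² − c²)/(2ab) = (32.49 + 146.41 − 295.84)/(2·5.7·12.1) = -116.94/137.94 ≈ -0.84776  ⇒  C ≈ 147.969°
Check: A + B + C ≈ 180°

A = 10.12°, B = 21.91°, C = 148°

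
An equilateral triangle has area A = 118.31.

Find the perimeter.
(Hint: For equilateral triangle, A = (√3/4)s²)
A = (√3/4)s²  ⇒  s² = 4A/√3 = 4·118.31/√3 = 473.24/1.73205 ≈ 273.225
s ≈ √273.225 ≈ 16.5295
Perimeter = 3s ≈ 3·16.5295 ≈ 49.5886

Perimeter = 49.59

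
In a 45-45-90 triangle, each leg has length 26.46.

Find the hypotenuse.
In a 45-45-90 triangle the sides are in ratio 1 : 1 : √2, so hypotenuse = leg·√2.
Hypotenuse = 26.46·√2 ≈ 26.46·1.41421 ≈ 37.4201

Hypotenuse = 26.46√2 = 37.42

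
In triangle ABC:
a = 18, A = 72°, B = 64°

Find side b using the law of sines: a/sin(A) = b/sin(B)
a/sin(A) = b/sin(B)  ⇒  b = a·sin(B)/sin(A) = 18·sin(64°)/sin(72°)
sin(64°) ≈ 0.898794, sin(72°) ≈ 0.951057
b ≈ 18·0.898794/0.951057 ≈ 16.1783/0.951057 ≈ 17.0109

b = 17.01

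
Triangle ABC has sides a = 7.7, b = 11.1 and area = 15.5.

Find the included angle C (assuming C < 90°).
Area = ½·a·b·sin(C)  ⇒  sin(C) = 2·Area/(a·b) = 2·15.5/(7.7·11.1) = 31/85.47 ≈ 0.3627
C = arcsin(0.3627) ≈ 21.2661° (taking the acute solution since C < 90°)

C = 21.27°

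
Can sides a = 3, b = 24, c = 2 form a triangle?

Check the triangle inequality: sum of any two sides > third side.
a + b vs c: 3 + 24 = 27 > 2  ✓
a + c vs b: 3 + 2 = 5 ≤ 24  ✗
b + c vs a: 24 + 2 = 26 > 3  ✓

No: 3 + 2 = 5 is not > 24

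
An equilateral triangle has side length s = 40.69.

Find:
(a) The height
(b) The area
(a) The height splits the triangle into two 30-60-90 halves: h = s·√3/2 = 40.69·1.73205/2 ≈ 70.4771/2 ≈ 35.2386
(b) Area = (√3/4)·s² = (√3/4)·40.69² = (√3/4)·1655.6761 ≈ 0.433013·1655.6761 ≈ 716.929

Height = 35.24, Area = 716.9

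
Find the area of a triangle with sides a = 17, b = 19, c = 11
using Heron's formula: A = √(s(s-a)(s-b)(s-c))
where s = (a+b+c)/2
s = (17 + 19 + 11)/2 = 47/2 = 23.5
s − a = 6.5, s − b = 4.5, s − c = 12.5
s(s−a)(s−b)(s−c) = 23.5·6.5·4.5·12.5 = 8592.1875
Area = √8592.1875 ≈ 92.6941

s = 23.5, Area = 92.69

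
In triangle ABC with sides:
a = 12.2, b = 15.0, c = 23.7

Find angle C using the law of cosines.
c² = a² + b² − 2ab·cos(C)  ⇒  cos(C) = (a² + b² − c²)/(2ab)
cos(C) = (12.2² + 15.0² − 23.7²)/(2·12.2·15.0) = (148.84 + 225 − 561.69)/366 = -187.85/366 ≈ -0.513251
C = arccos(-0.513251) ≈ 120.881°

C = 120.9°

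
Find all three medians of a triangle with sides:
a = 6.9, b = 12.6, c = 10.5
Median formula: m_a = ½√(2b² + 2c² − a²) (and cyclically). a² = 47.61, b² = 158.76, c² = 110.25.
m_a = ½√(2·158.76 + 2·110.25 − 47.61) = ½√490.41 ≈ ½·22.1452 ≈ 11.0726
m_b = ½√(2·47.61 + 2·110.25 − 158.76) = ½√156.96 ≈ ½·12.5284 ≈ 6.26418
m_c = ½√(2·47.61 + 2·158.76 − 110.25) = ½√302.49 ≈ ½·17.3922 ≈ 8.69612

m_a = 11.07, m_b = 6.264, m_c = 8.696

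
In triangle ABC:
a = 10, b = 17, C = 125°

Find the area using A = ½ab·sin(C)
A = ½·a·b·sin(C) = ½·10·17·sin(125°)
sin(125°) ≈ 0.819152
A ≈ ½·170·0.819152 = 85·0.819152 ≈ 69.6279

Area = 69.63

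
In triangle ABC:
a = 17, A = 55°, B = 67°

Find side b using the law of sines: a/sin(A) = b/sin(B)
a/sin(A) = b/sin(B)  ⇒  b = a·sin(B)/sin(A) = 17·sin(67°)/sin(55°)
sin(67°) ≈ 0.920505, sin(55°) ≈ 0.819152
b ≈ 17·0.920505/0.819152 ≈ 15.6486/0.819152 ≈ 19.1034

b = 19.1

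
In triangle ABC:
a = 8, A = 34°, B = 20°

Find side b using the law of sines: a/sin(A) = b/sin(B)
a/sin(A) = b/sin(B)  ⇒  b = a·sin(B)/sin(A) = 8·sin(20°)/sin(34°)
sin(20°) ≈ 0.34202, sin(34°) ≈ 0.559193
b ≈ 8·0.34202/0.559193 ≈ 2.73616/0.559193 ≈ 4.89305

b = 4.893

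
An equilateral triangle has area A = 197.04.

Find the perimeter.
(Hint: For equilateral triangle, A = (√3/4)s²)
A = (√3/4)s²  ⇒  s² = 4A/√3 = 4·197.04/√3 = 788.16/1.73205 ≈ 455.044
s ≈ √455.044 ≈ 21.3318
Perimeter = 3s ≈ 3·21.3318 ≈ 63.9953

Perimeter = 64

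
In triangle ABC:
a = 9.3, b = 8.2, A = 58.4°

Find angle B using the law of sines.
a/sin(A) = b/sin(B)  ⇒  sin(B) = b·sin(A)/a = 8.2·sin(58.4°)/9.3
sin(58.4°) ≈ 0.851727
sin(B) ≈ 8.2·0.851727/9.3 ≈ 6.98416/9.3 ≈ 0.750985
B = arcsin(0.750985) ≈ 48.6758°
(Since b ≤ a we need B ≤ A, so the obtuse alternative 180° − 48.6758° ≈ 131.324° is rejected.)

B = 48.68°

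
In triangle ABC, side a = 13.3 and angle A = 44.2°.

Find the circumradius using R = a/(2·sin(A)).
R = a/(2·sin(A)) = 13.3/(2·sin(44.2°))
sin(44.2°) ≈ 0.697165
R ≈ 13.3/(2·0.697165) = 13.3/1.39433 ≈ 9.53863

R = 9.539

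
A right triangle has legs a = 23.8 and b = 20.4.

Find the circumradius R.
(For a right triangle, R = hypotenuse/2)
Hypotenuse c = √(a² + b²) = √(566.44 + 416.16) = √982.6 ≈ 31.3465
R = c/2 ≈ 31.3465/2 ≈ 15.6732

R = 15.67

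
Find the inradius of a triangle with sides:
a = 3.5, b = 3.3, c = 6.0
r = Area/s where s is the semi-perimeter.
s = (3.5 + 3.3 + 6.0)/2 = 12.8/2 = 6.4
Area = √(s(s−a)(s−b)(s−c)) = √(6.4·2.9·3.1·0.4) ≈ √23.0144 ≈ 4.79733
r ≈ 4.79733/6.4 ≈ 0.749583

r = 0.7496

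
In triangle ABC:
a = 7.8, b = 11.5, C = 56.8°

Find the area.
Two sides and the included angle (SAS): A = ½·a·b·sin(C) = ½·7.8·11.5·sin(56.8°)
sin(56.8°) ≈ 0.836764
A ≈ ½·89.7·0.836764 = 44.85·0.836764 ≈ 37.5289

Area = 37.53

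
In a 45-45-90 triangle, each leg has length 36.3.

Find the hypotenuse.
In a 45-45-90 triangle the sides are in ratio 1 : 1 : √2, so hypotenuse = leg·√2.
Hypotenuse = 36.3·√2 ≈ 36.3·1.41421 ≈ 51.336

Hypotenuse = 36.3√2 = 51.34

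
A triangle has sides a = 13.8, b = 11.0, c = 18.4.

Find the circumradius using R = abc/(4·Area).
First find the area with Heron's formula.
s = (13.8 + 11.0 + 18.4)/2 = 21.6
Area = √(s(s−a)(s−b)(s−c)) = √(21.6·7.8·10.6·3.2) ≈ √5714.84 ≈ 75.5966
abc = 13.8·11.0·18.4 = 2793.12
R = abc/(4·Area) ≈ 2793.12/(4·75.5966) = 2793.12/302.386 ≈ 9.23693

R = 9.237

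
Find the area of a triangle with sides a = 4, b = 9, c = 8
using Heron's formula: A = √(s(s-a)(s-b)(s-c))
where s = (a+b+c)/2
s = (4 + 9 + 8)/2 = 21/2 = 10.5
s − a = 6.5, s − b = 1.5, s − c = 2.5
s(s−a)(s−b)(s−c) = 10.5·6.5·1.5·2.5 = 255.9375
Area = √255.9375 ≈ 15.998

s = 10.5, Area = 16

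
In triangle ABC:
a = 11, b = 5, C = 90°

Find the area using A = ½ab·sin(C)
A = ½·a·b·sin(C) = ½·11·5·sin(90°)
sin(90°) ≈ 1
A ≈ ½·55·1 = 27.5·1 ≈ 27.5

Area = 27.5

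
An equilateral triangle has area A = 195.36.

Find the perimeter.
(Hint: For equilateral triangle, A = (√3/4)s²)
A = (√3/4)s²  ⇒  s² = 4A/√3 = 4·195.36/√3 = 781.44/1.73205 ≈ 451.165
s ≈ √451.165 ≈ 21.2406
Perimeter = 3s ≈ 3·21.2406 ≈ 63.7219

Perimeter = 63.72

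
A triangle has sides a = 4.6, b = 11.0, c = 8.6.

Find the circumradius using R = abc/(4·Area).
First find the area with Heron's formula.
s = (4.6 + 11.0 + 8.6)/2 = 12.1
Area = √(s(s−a)(s−b)(s−c)) = √(12.1·7.5·1.1·3.5) ≈ √349.387 ≈ 18.6919
abc = 4.6·11.0·8.6 = 435.16
R = abc/(4·Area) ≈ 435.16/(4·18.6919) = 435.16/74.7676 ≈ 5.82016

R = 5.82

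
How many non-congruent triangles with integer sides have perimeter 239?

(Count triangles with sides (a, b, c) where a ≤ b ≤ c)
Let a ≤ b ≤ c with a + b + c = 239. The only binding inequality is a + b > c, i.e. 239 − c > c, so c < 239/2; and c ≥ 239/3 since c is the largest side.
So 80 ≤ c ≤ 119. For each c, b runs from ⌈(239 − c)/2⌉ up to c (then a = 239 − b − c satisfies 1 ≤ a ≤ b automatically), giving c − ⌈(239 − c)/2⌉ + 1 choices.
Summing over c: 1 + 3 + 4 + 6 + … + 58 + 60  (40 terms, c = 80, …, 119) = 1220
Check (closed form: nearest integer to p²/48 for even p, (p+3)²/48 for odd p): (239+3)²/48 = 242²/48 = 58564/48 ≈ 1220.08 → 1220

1220 triangles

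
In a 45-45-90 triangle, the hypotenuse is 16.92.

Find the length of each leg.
In a 45-45-90 triangle hypotenuse = leg·√2, so leg = hypotenuse/√2.
Leg = 16.92/√2 ≈ 16.92/1.41421 ≈ 11.9642

Each leg = 11.96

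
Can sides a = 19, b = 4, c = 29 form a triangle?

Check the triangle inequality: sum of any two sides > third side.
a + b vs c: 19 + 4 = 23 ≤ 29  ✗
a + c vs b: 19 + 29 = 48 > 4  ✓
b + c vs a: 4 + 29 = 33 > 19  ✓

No: 19 + 4 = 23 is not > 29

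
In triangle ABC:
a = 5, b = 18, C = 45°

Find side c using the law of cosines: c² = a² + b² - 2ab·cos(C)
c² = 5² + 18² − 2·5·18·cos(45°)
cos(45°) ≈ 0.707107
c² ≈ 25 + 324 − 180·(0.707107) ≈ 349 − 127.279 ≈ 221.721
c ≈ √221.721 ≈ 14.8903

c = 14.89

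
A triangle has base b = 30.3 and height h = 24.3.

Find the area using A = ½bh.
A = ½·b·h = ½·30.3·24.3 = ½·736.29 = 368.145

Area = 368.145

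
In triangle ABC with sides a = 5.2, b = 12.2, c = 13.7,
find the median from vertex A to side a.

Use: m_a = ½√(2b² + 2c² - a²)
m_a = ½√(2·12.2² + 2·13.7² − 5.2²) = ½√(2·148.84 + 2·187.69 − 27.04) = ½√(297.68 + 375.38 − 27.04) = ½√646.02
√646.02 ≈ 25.4169, so m_a ≈ 12.7085

m_a = 12.71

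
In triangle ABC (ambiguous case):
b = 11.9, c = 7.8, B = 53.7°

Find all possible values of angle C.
b/sin(B) = c/sin(C)  ⇒  sin(C) = c·sin(B)/b = 7.8·sin(53.7°)/11.9
sin(53.7°) ≈ 0.805928
sin(C) ≈ 7.8·0.805928/11.9 ≈ 6.28624/11.9 ≈ 0.528256
Candidate 1: C₁ = arcsin(0.528256) ≈ 31.8877°  →  A = 180° − 53.7° − 31.8877° ≈ 94.4123° > 0, valid
Candidate 2: C₂ = 180° − C₁ ≈ 148.112°  →  A = 180° − 53.7° − 148.112° ≈ -21.8123° ≤ 0, not a valid triangle

C = 31.89° (one solution)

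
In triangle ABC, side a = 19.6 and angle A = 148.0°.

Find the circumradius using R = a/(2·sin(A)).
R = a/(2·sin(A)) = 19.6/(2·sin(148.0°))
sin(148.0°) ≈ 0.529919
R ≈ 19.6/(2·0.529919) = 19.6/1.05984 ≈ 18.4934

R = 18.49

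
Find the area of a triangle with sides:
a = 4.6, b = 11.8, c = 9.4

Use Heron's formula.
s = (4.6 + 11.8 + 9.4)/2 = 25.8/2 = 12.9
s − a = 8.3, s − b = 1.1, s − c = 3.5
s(s−a)(s−b)(s−c) = 12.9·8.3·1.1·3.5 ≈ 412.219
Area = √412.219 ≈ 20.3032

Area = 20.3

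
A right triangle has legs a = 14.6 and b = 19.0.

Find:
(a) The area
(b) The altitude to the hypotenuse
(a) The legs are perpendicular, so Area = ½·a·b = ½·14.6·19.0 = ½·277.4 = 138.7
(b) Hypotenuse c = √(a² + b²) = √(213.16 + 361) = √574.16 ≈ 23.9616
    Area = ½·c·h_c  ⇒  h_c = 2·Area/c = 277.4/23.9616 ≈ 11.5768

Area = 138.7, h_c = 11.58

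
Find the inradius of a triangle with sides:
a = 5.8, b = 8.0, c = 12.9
r = Area/s where s is the semi-perimeter.
s = (5.8 + 8.0 + 12.9)/2 = 26.7/2 = 13.35
Area = √(s(s−a)(s−b)(s−c)) = √(13.35·7.55·5.35·0.45) ≈ √242.658 ≈ 15.5775
r ≈ 15.5775/13.35 ≈ 1.16685

r = 1.167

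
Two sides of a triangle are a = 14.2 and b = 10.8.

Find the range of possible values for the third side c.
Triangle inequality: |a − b| < c < a + b
|a − b| = |14.2 − 10.8| = 3.4
a + b = 14.2 + 10.8 = 25

3.4 < c < 25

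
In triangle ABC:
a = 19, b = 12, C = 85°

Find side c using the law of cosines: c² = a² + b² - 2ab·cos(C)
c² = 19² + 12² − 2·19·12·cos(85°)
cos(85°) ≈ 0.0871557
c² ≈ 361 + 144 − 456·(0.0871557) ≈ 505 − 39.743 ≈ 465.257
c ≈ √465.257 ≈ 21.5698

c = 21.57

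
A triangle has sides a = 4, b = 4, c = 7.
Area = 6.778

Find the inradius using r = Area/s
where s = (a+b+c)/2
s = (4 + 4 + 7)/2 = 15/2 = 7.5
r = Area/s = 6.778/7.5 ≈ 0.903733

r = 0.9037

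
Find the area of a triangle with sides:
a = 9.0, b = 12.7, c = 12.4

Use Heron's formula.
s = (9.0 + 12.7 + 12.4)/2 = 34.1/2 = 17.05
s − a = 8.05, s − b = 4.35, s − c = 4.65
s(s−a)(s−b)(s−c) = 17.05·8.05·4.35·4.65 ≈ 2776.27
Area = √2776.27 ≈ 52.6904

Area = 52.69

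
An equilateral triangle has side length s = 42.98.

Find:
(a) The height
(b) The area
(a) The height splits the triangle into two 30-60-90 halves: h = s·√3/2 = 42.98·1.73205/2 ≈ 74.4435/2 ≈ 37.2218
(b) Area = (√3/4)·s² = (√3/4)·42.98² = (√3/4)·1847.2804 ≈ 0.433013·1847.2804 ≈ 799.896

Height = 37.22, Area = 799.9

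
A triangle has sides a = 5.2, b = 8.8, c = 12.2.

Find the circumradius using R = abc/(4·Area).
First find the area with Heron's formula.
s = (5.2 + 8.8 + 12.2)/2 = 13.1
Area = √(s(s−a)(s−b)(s−c)) = √(13.1·7.9·4.3·0.9) ≈ √400.506 ≈ 20.0127
abc = 5.2·8.8·12.2 = 558.272
R = abc/(4·Area) ≈ 558.272/(4·20.0127) = 558.272/80.0506 ≈ 6.97399

R = 6.974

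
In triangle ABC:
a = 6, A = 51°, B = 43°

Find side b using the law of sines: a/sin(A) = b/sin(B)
a/sin(A) = b/sin(B)  ⇒  b = a·sin(B)/sin(A) = 6·sin(43°)/sin(51°)
sin(43°) ≈ 0.681998, sin(51°) ≈ 0.777146
b ≈ 6·0.681998/0.777146 ≈ 4.09199/0.777146 ≈ 5.26541

b = 5.265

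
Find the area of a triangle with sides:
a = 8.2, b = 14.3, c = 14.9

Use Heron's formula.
s = (8.2 + 14.3 + 14.9)/2 = 37.4/2 = 18.7
s − a = 10.5, s − b = 4.4, s − c = 3.8
s(s−a)(s−b)(s−c) = 18.7·10.5·4.4·3.8 ≈ 3282.97
Area = √3282.97 ≈ 57.2972

Area = 57.3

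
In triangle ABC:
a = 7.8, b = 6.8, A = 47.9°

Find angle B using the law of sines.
a/sin(A) = b/sin(B)  ⇒  sin(B) = b·sin(A)/a = 6.8·sin(47.9°)/7.8
sin(47.9°) ≈ 0.741976
sin(B) ≈ 6.8·0.741976/7.8 ≈ 5.04544/7.8 ≈ 0.646851
B = arcsin(0.646851) ≈ 40.3046°
(Since b ≤ a we need B ≤ A, so the obtuse alternative 180° − 40.3046° ≈ 139.695° is rejected.)

B = 40.3°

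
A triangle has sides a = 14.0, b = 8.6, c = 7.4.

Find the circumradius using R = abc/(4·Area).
First find the area with Heron's formula.
s = (14.0 + 8.6 + 7.4)/2 = 15
Area = √(s(s−a)(s−b)(s−c)) = √(15·1·6.4·7.6) ≈ √729.6 ≈ 27.0111
abc = 14.0·8.6·7.4 = 890.96
R = abc/(4·Area) ≈ 890.96/(4·27.0111) = 890.96/108.044 ≈ 8.24624

R = 8.246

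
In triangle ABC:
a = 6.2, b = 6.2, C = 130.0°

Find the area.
Two sides and the included angle (SAS): A = ½·a·b·sin(C) = ½·6.2·6.2·sin(130.0°)
sin(130.0°) ≈ 0.766044
A ≈ ½·38.44·0.766044 = 19.22·0.766044 ≈ 14.7234

Area = 14.72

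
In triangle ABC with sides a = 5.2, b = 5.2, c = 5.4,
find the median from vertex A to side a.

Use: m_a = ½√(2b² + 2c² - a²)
m_a = ½√(2·5.2² + 2·5.4² − 5.2²) = ½√(2·27.04 + 2·29.16 − 27.04) = ½√(54.08 + 58.32 − 27.04) = ½√85.36
√85.36 ≈ 9.23905, so m_a ≈ 4.61952

m_a = 4.62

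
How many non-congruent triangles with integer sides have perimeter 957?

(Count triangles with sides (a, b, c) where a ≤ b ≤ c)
Let a ≤ b ≤ c with a + b + c = 957. The only binding inequality is a + b > c, i.e. 957 − c > c, so c < 957/2; and c ≥ 957/3 since c is the largest side.
So 319 ≤ c ≤ 478. For each c, b runs from ⌈(957 − c)/2⌉ up to c (then a = 957 − b − c satisfies 1 ≤ a ≤ b automatically), giving c − ⌈(957 − c)/2⌉ + 1 choices.
Summing over c: 1 + 2 + 4 + 5 + … + 238 + 239  (160 terms, c = 319, …, 478) = 19200
Check (closed form: nearest integer to p²/48 for even p, (p+3)²/48 for odd p): (957+3)²/48 = 960²/48 = 921600/48 ≈ 19200.00 → 19200

19200 triangles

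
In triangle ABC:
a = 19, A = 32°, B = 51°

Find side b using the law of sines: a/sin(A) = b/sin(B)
a/sin(A) = b/sin(B)  ⇒  b = a·sin(B)/sin(A) = 19·sin(51°)/sin(32°)
sin(51°) ≈ 0.777146, sin(32°) ≈ 0.529919
b ≈ 19·0.777146/0.529919 ≈ 14.7658/0.529919 ≈ 27.8642

b = 27.86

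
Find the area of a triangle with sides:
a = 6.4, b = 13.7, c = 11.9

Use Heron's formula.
s = (6.4 + 13.7 + 11.9)/2 = 32/2 = 16
s − a = 9.6, s − b = 2.3, s − c = 4.1
s(s−a)(s−b)(s−c) = 16·9.6·2.3·4.1 ≈ 1448.45
Area = √1448.45 ≈ 38.0585

Area = 38.06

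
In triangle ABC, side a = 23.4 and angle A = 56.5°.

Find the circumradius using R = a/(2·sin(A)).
R = a/(2·sin(A)) = 23.4/(2·sin(56.5°))
sin(56.5°) ≈ 0.833886
R ≈ 23.4/(2·0.833886) = 23.4/1.66777 ≈ 14.0307

R = 14.03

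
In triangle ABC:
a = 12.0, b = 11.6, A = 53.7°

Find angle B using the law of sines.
a/sin(A) = b/sin(B)  ⇒  sin(B) = b·sin(A)/a = 11.6·sin(53.7°)/12.0
sin(53.7°) ≈ 0.805928
sin(B) ≈ 11.6·0.805928/12.0 ≈ 9.34877/12.0 ≈ 0.779064
B = arcsin(0.779064) ≈ 51.175°
(Since b ≤ a we need B ≤ A, so the obtuse alternative 180° − 51.175° ≈ 128.825° is rejected.)

B = 51.17°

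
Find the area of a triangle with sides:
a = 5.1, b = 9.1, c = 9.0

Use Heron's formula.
s = (5.1 + 9.1 + 9.0)/2 = 23.2/2 = 11.6
s − a = 6.5, s − b = 2.5, s − c = 2.6
s(s−a)(s−b)(s−c) = 11.6·6.5·2.5·2.6 ≈ 490.1
Area = √490.1 ≈ 22.1382

Area = 22.14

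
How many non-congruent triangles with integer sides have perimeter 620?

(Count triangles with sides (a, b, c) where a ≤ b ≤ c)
Let a ≤ b ≤ c with a + b + c = 620. The only binding inequality is a + b > c, i.e. 620 − c > c, so c < 620/2; and c ≥ 620/3 since c is the largest side.
So 207 ≤ c ≤ 309. For each c, b runs from ⌈(620 − c)/2⌉ up to c (then a = 620 − b − c satisfies 1 ≤ a ≤ b automatically), giving c − ⌈(620 − c)/2⌉ + 1 choices.
Summing over c: 1 + 3 + 4 + 6 + … + 153 + 154  (103 terms, c = 207, …, 309) = 8008
Check (closed form: nearest integer to p²/48 for even p, (p+3)²/48 for odd p): 620²/48 = 384400/48 ≈ 8008.33 → 8008

8008 triangles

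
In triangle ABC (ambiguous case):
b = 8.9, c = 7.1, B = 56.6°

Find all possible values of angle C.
b/sin(B) = c/sin(C)  ⇒  sin(C) = c·sin(B)/b = 7.1·sin(56.6°)/8.9
sin(56.6°) ≈ 0.834848
sin(C) ≈ 7.1·0.834848/8.9 ≈ 5.92742/8.9 ≈ 0.666002
Candidate 1: C₁ = arcsin(0.666002) ≈ 41.7593°  →  A = 180° − 56.6° − 41.7593° ≈ 81.6407° > 0, valid
Candidate 2: C₂ = 180° − C₁ ≈ 138.241°  →  A = 180° − 56.6° − 138.241° ≈ -14.8407° ≤ 0, not a valid triangle

C = 41.76° (one solution)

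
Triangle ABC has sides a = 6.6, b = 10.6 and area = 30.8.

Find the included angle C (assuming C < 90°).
Area = ½·a·b·sin(C)  ⇒  sin(C) = 2·Area/(a·b) = 2·30.8/(6.6·10.6) = 61.6/69.96 ≈ 0.880503
C = arcsin(0.880503) ≈ 61.7031° (taking the acute solution since C < 90°)

C = 61.7°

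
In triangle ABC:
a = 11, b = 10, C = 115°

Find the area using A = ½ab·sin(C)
A = ½·a·b·sin(C) = ½·11·10·sin(115°)
sin(115°) ≈ 0.906308
A ≈ ½·110·0.906308 = 55·0.906308 ≈ 49.8469

Area = 49.85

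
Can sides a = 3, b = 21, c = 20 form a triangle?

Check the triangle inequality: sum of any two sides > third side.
a + b vs c: 3 + 21 = 24 > 20  ✓
a + c vs b: 3 + 20 = 23 > 21  ✓
b + c vs a: 21 + 20 = 41 > 3  ✓

Yes, triangle inequality satisfied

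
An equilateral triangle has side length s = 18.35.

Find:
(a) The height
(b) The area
(a) The height splits the triangle into two 30-60-90 halves: h = s·√3/2 = 18.35·1.73205/2 ≈ 31.7831/2 ≈ 15.8916
(b) Area = (√3/4)·s² = (√3/4)·18.35² = (√3/4)·336.7225 ≈ 0.433013·336.7225 ≈ 145.805

Height = 15.89, Area = 145.8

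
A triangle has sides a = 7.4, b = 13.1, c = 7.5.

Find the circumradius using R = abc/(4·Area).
First find the area with Heron's formula.
s = (7.4 + 13.1 + 7.5)/2 = 14
Area = √(s(s−a)(s−b)(s−c)) = √(14·6.6·0.9·6.5) ≈ √540.54 ≈ 23.2495
abc = 7.4·13.1·7.5 = 727.05
R = abc/(4·Area) ≈ 727.05/(4·23.2495) = 727.05/92.9981 ≈ 7.8179

R = 7.818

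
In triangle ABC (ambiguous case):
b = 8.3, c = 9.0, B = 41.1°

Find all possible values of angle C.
b/sin(B) = c/sin(C)  ⇒  sin(C) = c·sin(B)/b = 9.0·sin(41.1°)/8.3
sin(41.1°) ≈ 0.657375
sin(C) ≈ 9.0·0.657375/8.3 ≈ 5.91638/8.3 ≈ 0.712817
Candidate 1: C₁ = arcsin(0.712817) ≈ 45.4645°  →  A = 180° − 41.1° − 45.4645° ≈ 93.4355° > 0, valid
Candidate 2: C₂ = 180° − C₁ ≈ 134.535°  →  A = 180° − 41.1° − 134.535° ≈ 4.36454° > 0, valid

C = 45.46° or C = 134.5° (two solutions)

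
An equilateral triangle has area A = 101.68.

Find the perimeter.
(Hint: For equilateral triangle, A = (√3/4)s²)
A = (√3/4)s²  ⇒  s² = 4A/√3 = 4·101.68/√3 = 406.72/1.73205 ≈ 234.82
s ≈ √234.82 ≈ 15.3238
Perimeter = 3s ≈ 3·15.3238 ≈ 45.9715

Perimeter = 45.97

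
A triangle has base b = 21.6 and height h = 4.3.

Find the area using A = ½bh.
A = ½·b·h = ½·21.6·4.3 = ½·92.88 = 46.44

Area = 46.44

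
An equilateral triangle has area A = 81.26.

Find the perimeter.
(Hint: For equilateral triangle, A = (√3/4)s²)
A = (√3/4)s²  ⇒  s² = 4A/√3 = 4·81.26/√3 = 325.04/1.73205 ≈ 187.662
s ≈ √187.662 ≈ 13.699
Perimeter = 3s ≈ 3·13.699 ≈ 41.0969

Perimeter = 41.1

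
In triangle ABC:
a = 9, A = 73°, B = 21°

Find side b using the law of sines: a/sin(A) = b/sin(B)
a/sin(A) = b/sin(B)  ⇒  b = a·sin(B)/sin(A) = 9·sin(21°)/sin(73°)
sin(21°) ≈ 0.358368, sin(73°) ≈ 0.956305
b ≈ 9·0.358368/0.956305 ≈ 3.22531/0.956305 ≈ 3.37268

b = 3.373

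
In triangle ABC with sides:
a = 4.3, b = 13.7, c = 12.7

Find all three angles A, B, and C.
Law of cosines for each angle (a² = 18.49, b² = 187.69, c² = 161.29):
cos(A) = (b² + c² − a²)/(2bc) = (187.69 + 161.29 − 18.49)/(2·13.7·12.7) = 330.49/347.98 ≈ 0.949738  ⇒  A ≈ 18.2428°
cos(B) = (a² + c² − b²)/(2ac) = (18.49 + 161.29 − 187.69)/(2·4.3·12.7) = -7.91/109.22 ≈ -0.0724226  ⇒  B ≈ 94.1531°
cos(C) = (a² + b² − c²)/(2ab) = (18.49 + 187.69 − 161.29)/(2·4.3·13.7) = 44.89/117.82 ≈ 0.381005  ⇒  C ≈ 67.6041°
Check: A + B + C ≈ 180°

A = 18.24°, B = 94.15°, C = 67.6°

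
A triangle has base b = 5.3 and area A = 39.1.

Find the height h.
A = ½·b·h  ⇒  h = 2A/b = 2·39.1/5.3 = 78.2/5.3 ≈ 14.7547

h = 14.75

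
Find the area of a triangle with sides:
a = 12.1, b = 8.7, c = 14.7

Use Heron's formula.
s = (12.1 + 8.7 + 14.7)/2 = 35.5/2 = 17.75
s − a = 5.65, s − b = 9.05, s − c = 3.05
s(s−a)(s−b)(s−c) = 17.75·5.65·9.05·3.05 ≈ 2768.19
Area = √2768.19 ≈ 52.6136

Area = 52.61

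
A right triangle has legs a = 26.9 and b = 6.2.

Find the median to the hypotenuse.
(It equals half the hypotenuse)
Hypotenuse c = √(a² + b²) = √(723.61 + 38.44) = √762.05 ≈ 27.6053
Median to hypotenuse = c/2 ≈ 27.6053/2 ≈ 13.8026

Median = 13.8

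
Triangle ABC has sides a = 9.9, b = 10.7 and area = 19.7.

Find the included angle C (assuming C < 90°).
Area = ½·a·b·sin(C)  ⇒  sin(C) = 2·Area/(a·b) = 2·19.7/(9.9·10.7) = 39.4/105.93 ≈ 0.371944
C = arcsin(0.371944) ≈ 21.8355° (taking the acute solution since C < 90°)

C = 21.84°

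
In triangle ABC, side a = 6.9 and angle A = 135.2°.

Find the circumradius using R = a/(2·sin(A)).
R = a/(2·sin(A)) = 6.9/(2·sin(135.2°))
sin(135.2°) ≈ 0.704634
R ≈ 6.9/(2·0.704634) = 6.9/1.40927 ≈ 4.89616

R = 4.896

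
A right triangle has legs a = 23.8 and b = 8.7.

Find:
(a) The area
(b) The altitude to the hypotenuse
(a) The legs are perpendicular, so Area = ½·a·b = ½·23.8·8.7 = ½·207.06 = 103.53
(b) Hypotenuse c = √(a² + b²) = √(566.44 + 75.69) = √642.13 ≈ 25.3403
    Area = ½·c·h_c  ⇒  h_c = 2·Area/c = 207.06/25.3403 ≈ 8.17118

Area = 103.53, h_c = 8.171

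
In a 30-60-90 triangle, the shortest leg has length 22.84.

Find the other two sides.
In a 30-60-90 triangle the sides are in ratio 1 : √3 : 2 (short leg : long leg : hypotenuse).
Long leg = 22.84·√3 ≈ 22.84·1.73205 ≈ 39.56
Hypotenuse = 2·22.84 = 45.68

Long leg = 22.84√3 = 39.56, Hypotenuse = 45.68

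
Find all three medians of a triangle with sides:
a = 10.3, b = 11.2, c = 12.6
Median formula: m_a = ½√(2b² + 2c² − a²) (and cyclically). a² = 106.09, b² = 125.44, c² = 158.76.
m_a = ½√(2·125.44 + 2·158.76 − 106.09) = ½√462.31 ≈ ½·21.5014 ≈ 10.7507
m_b = ½√(2·106.09 + 2·158.76 − 125.44) = ½√404.26 ≈ ½·20.1062 ≈ 10.0531
m_c = ½√(2·106.09 + 2·125.44 − 158.76) = ½√304.3 ≈ ½·17.4442 ≈ 8.7221

m_a = 10.75, m_b = 10.05, m_c = 8.722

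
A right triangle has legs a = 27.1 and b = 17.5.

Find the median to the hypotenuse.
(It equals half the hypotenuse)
Hypotenuse c = √(a² + b²) = √(734.41 + 306.25) = √1040.66 ≈ 32.2593
Median to hypotenuse = c/2 ≈ 32.2593/2 ≈ 16.1296

Median = 16.13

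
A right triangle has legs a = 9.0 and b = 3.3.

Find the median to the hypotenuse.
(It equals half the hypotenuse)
Hypotenuse c = √(a² + b²) = √(81 + 10.89) = √91.89 ≈ 9.58593
Median to hypotenuse = c/2 ≈ 9.58593/2 ≈ 4.79296

Median = 4.793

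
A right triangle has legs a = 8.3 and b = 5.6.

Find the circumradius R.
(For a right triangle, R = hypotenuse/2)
Hypotenuse c = √(a² + b²) = √(68.89 + 31.36) = √100.25 ≈ 10.0125
R = c/2 ≈ 10.0125/2 ≈ 5.00625

R = 5.006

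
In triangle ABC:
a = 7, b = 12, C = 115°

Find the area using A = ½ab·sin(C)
A = ½·a·b·sin(C) = ½·7·12·sin(115°)
sin(115°) ≈ 0.906308
A ≈ ½·84·0.906308 = 42·0.906308 ≈ 38.0649

Area = 38.06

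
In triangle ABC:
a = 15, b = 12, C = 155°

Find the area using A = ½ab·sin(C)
A = ½·a·b·sin(C) = ½·15·12·sin(155°)
sin(155°) ≈ 0.422618
A ≈ ½·180·0.422618 = 90·0.422618 ≈ 38.0356

Area = 38.04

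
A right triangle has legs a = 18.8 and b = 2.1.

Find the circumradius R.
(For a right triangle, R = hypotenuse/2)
Hypotenuse c = √(a² + b²) = √(353.44 + 4.41) = √357.85 ≈ 18.9169
R = c/2 ≈ 18.9169/2 ≈ 9.45846

R = 9.458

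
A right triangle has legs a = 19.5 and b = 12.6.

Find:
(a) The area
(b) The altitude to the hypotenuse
(a) The legs are perpendicular, so Area = ½·a·b = ½·19.5·12.6 = ½·245.7 = 122.85
(b) Hypotenuse c = √(a² + b²) = √(380.25 + 158.76) = √539.01 ≈ 23.2166
    Area = ½·c·h_c  ⇒  h_c = 2·Area/c = 245.7/23.2166 ≈ 10.583

Area = 122.85, h_c = 10.58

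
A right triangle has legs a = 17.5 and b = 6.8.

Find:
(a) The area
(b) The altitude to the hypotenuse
(a) The legs are perpendicular, so Area = ½·a·b = ½·17.5·6.8 = ½·119 = 59.5
(b) Hypotenuse c = √(a² + b²) = √(306.25 + 46.24) = √352.49 ≈ 18.7747
    Area = ½·c·h_c  ⇒  h_c = 2·Area/c = 119/18.7747 ≈ 6.33831

Area = 59.5, h_c = 6.338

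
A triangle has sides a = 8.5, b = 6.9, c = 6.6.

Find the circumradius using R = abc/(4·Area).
First find the area with Heron's formula.
s = (8.5 + 6.9 + 6.6)/2 = 11
Area = √(s(s−a)(s−b)(s−c)) = √(11·2.5·4.1·4.4) ≈ √496.1 ≈ 22.2733
abc = 8.5·6.9·6.6 = 387.09
R = abc/(4·Area) ≈ 387.09/(4·22.2733) = 387.09/89.0932 ≈ 4.34478

R = 4.345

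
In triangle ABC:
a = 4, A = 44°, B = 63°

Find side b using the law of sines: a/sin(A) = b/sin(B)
a/sin(A) = b/sin(B)  ⇒  b = a·sin(B)/sin(A) = 4·sin(63°)/sin(44°)
sin(63°) ≈ 0.891007, sin(44°) ≈ 0.694658
b ≈ 4·0.891007/0.694658 ≈ 3.56403/0.694658 ≈ 5.13062

b = 5.131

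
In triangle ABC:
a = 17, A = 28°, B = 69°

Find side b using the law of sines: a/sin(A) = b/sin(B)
a/sin(A) = b/sin(B)  ⇒  b = a·sin(B)/sin(A) = 17·sin(69°)/sin(28°)
sin(69°) ≈ 0.93358, sin(28°) ≈ 0.469472
b ≈ 17·0.93358/0.469472 ≈ 15.8709/0.469472 ≈ 33.8058

b = 33.81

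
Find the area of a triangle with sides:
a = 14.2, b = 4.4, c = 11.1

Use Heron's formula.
s = (14.2 + 4.4 + 11.1)/2 = 29.7/2 = 14.85
s − a = 0.65, s − b = 10.45, s − c = 3.75
s(s−a)(s−b)(s−c) = 14.85·0.65·10.45·3.75 ≈ 378.257
Area = √378.257 ≈ 19.4488

Area = 19.45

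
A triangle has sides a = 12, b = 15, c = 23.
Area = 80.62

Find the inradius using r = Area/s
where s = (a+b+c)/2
s = (12 + 15 + 23)/2 = 50/2 = 25
r = Area/s = 80.62/25 ≈ 3.2248

r = 3.225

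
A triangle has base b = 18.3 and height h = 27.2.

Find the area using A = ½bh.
A = ½·b·h = ½·18.3·27.2 = ½·497.76 = 248.88

Area = 248.88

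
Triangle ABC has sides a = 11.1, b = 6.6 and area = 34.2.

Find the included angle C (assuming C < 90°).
Area = ½·a·b·sin(C)  ⇒  sin(C) = 2·Area/(a·b) = 2·34.2/(11.1·6.6) = 68.4/73.26 ≈ 0.933661
C = arcsin(0.933661) ≈ 69.0129° (taking the acute solution since C < 90°)

C = 69.01°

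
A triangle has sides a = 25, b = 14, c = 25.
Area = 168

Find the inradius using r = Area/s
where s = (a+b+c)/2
s = (25 + 14 + 25)/2 = 64/2 = 32
r = Area/s = 168/32 ≈ 5.25

r = 5.25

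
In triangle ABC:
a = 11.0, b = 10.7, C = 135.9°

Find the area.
Two sides and the included angle (SAS): A = ½·a·b·sin(C) = ½·11.0·10.7·sin(135.9°)
sin(135.9°) ≈ 0.695913
A ≈ ½·117.7·0.695913 = 58.85·0.695913 ≈ 40.9545

Area = 40.95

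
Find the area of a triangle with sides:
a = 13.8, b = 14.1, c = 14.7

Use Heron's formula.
s = (13.8 + 14.1 + 14.7)/2 = 42.6/2 = 21.3
s − a = 7.5, s − b = 7.2, s − c = 6.6
s(s−a)(s−b)(s−c) = 21.3·7.5·7.2·6.6 ≈ 7591.32
Area = √7591.32 ≈ 87.1282

Area = 87.13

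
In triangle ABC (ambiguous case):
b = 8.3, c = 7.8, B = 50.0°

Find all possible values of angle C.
b/sin(B) = c/sin(C)  ⇒  sin(C) = c·sin(B)/b = 7.8·sin(50.0°)/8.3
sin(50.0°) ≈ 0.766044
sin(C) ≈ 7.8·0.766044/8.3 ≈ 5.97515/8.3 ≈ 0.719897
Candidate 1: C₁ = arcsin(0.719897) ≈ 46.046°  →  A = 180° − 50.0° − 46.046° ≈ 83.954° > 0, valid
Candidate 2: C₂ = 180° − C₁ ≈ 133.954°  →  A = 180° − 50.0° − 133.954° ≈ -3.954° ≤ 0, not a valid triangle

C = 46.05° (one solution)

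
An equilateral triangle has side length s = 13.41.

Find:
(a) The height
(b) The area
(a) The height splits the triangle into two 30-60-90 halves: h = s·√3/2 = 13.41·1.73205/2 ≈ 23.2268/2 ≈ 11.6134
(b) Area = (√3/4)·s² = (√3/4)·13.41² = (√3/4)·179.8281 ≈ 0.433013·179.8281 ≈ 77.8679

Height = 11.61, Area = 77.87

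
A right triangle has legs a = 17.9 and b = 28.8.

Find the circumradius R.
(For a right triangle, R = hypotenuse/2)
Hypotenuse c = √(a² + b²) = √(320.41 + 829.44) = √1149.85 ≈ 33.9094
R = c/2 ≈ 33.9094/2 ≈ 16.9547

R = 16.95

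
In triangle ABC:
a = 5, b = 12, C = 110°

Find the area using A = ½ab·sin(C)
A = ½·a·b·sin(C) = ½·5·12·sin(110°)
sin(110°) ≈ 0.939693
A ≈ ½·60·0.939693 = 30·0.939693 ≈ 28.1908

Area = 28.19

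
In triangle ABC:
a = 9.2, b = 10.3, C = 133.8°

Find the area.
Two sides and the included angle (SAS): A = ½·a·b·sin(C) = ½·9.2·10.3·sin(133.8°)
sin(133.8°) ≈ 0.72176
A ≈ ½·94.76·0.72176 = 47.38·0.72176 ≈ 34.197

Area = 34.2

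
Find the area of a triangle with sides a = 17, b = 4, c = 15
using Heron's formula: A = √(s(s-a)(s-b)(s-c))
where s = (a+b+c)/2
s = (17 + 4 + 15)/2 = 36/2 = 18
s − a = 1, s − b = 14, s − c = 3
s(s−a)(s−b)(s−c) = 18·1·14·3 = 756
Area = √756 ≈ 27.4955

s = 18.0, Area = 27.5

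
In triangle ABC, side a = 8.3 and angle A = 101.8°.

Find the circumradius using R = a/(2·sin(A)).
R = a/(2·sin(A)) = 8.3/(2·sin(101.8°))
sin(101.8°) ≈ 0.978867
R ≈ 8.3/(2·0.978867) = 8.3/1.95773 ≈ 4.23959

R = 4.24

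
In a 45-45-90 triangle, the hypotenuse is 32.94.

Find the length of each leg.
In a 45-45-90 triangle hypotenuse = leg·√2, so leg = hypotenuse/√2.
Leg = 32.94/√2 ≈ 32.94/1.41421 ≈ 23.2921

Each leg = 23.29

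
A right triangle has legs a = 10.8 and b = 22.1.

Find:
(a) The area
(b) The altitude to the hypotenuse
(a) The legs are perpendicular, so Area = ½·a·b = ½·10.8·22.1 = ½·238.68 = 119.34
(b) Hypotenuse c = √(a² + b²) = √(116.64 + 488.41) = √605.05 ≈ 24.5978
    Area = ½·c·h_c  ⇒  h_c = 2·Area/c = 238.68/24.5978 ≈ 9.70332

Area = 119.34, h_c = 9.703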